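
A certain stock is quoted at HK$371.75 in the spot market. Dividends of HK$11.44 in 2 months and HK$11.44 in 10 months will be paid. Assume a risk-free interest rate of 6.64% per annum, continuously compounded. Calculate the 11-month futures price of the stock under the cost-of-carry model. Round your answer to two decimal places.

HK$371.55

PV(dividends) I = 11.44·e^(−0.0664·2/12) + 11.44·e^(−0.0664·10/12)
I = 11.3141 + 10.8242 = 22.1383
F = (S − I)·e^(rT) = (371.75 − 22.1383) · e^(0.0664·11/12)
= 349.6117 · e^0.060867 = 349.6117 × 1.062758 = HK$371.55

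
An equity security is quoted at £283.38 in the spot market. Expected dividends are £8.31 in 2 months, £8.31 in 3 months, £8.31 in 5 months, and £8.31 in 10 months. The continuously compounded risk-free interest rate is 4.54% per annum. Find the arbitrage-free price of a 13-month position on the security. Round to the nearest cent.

PV(dividends) I = 8.31·e^(−0.0454·2/12) + 8.31·e^(−0.0454·3/12) + 8.31·e^(−0.0454·5/12) + 8.31·e^(−0.0454·10/12)
I = 8.2474 + 8.2162 + 8.1543 + 8.0015 = 32.6194
F = (S − I)·e^(rT) = (283.38 − 32.6194) · e^(0.0454·13/12)
= 250.7606 · e^0.049183 = 250.7606 × 1.050413 = £263.40

£263.40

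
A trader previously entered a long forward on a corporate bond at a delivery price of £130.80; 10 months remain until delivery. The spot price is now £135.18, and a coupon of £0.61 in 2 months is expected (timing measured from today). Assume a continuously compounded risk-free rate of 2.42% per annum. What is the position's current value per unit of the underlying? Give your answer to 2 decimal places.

£6.38

PV(remaining coupons) I = 0.61·e^(−0.0242·2/12) = 0.6075
Current forward F = (S − I)·e^(rT) = (135.18 − 0.6075)·e^(0.0242·10/12) = 134.5725 × 1.020371 = 137.3139
Value (long) = (F − K)·e^(−rT) = (137.3139 − 130.80) × 0.980035 = 6.3838
Value = £6.38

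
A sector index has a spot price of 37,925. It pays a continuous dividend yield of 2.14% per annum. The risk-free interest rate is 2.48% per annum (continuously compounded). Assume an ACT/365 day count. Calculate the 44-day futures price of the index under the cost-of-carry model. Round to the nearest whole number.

F = S·e^((r − q)T) = 37925 · e^((0.0248 − 0.0214) × 44/365)
= 37925 · e^0.000410 = 37925 × 1.000410
F = 37,941

37,941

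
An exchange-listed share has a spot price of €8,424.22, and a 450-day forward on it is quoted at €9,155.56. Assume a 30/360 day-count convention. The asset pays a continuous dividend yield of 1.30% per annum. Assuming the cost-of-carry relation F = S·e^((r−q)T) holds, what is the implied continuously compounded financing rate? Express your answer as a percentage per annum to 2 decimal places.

From F = S·e^((r−q)T): (r − q) = ln(F/S)/T
ln(9155.56/8424.22) = ln(1.086814) = 0.083250
(r − q) = 0.083250 / (450/360) = 0.066600
r = ln(F/S)/T + q = 0.066600 + 0.0130 = 0.079600
r = 7.96%

7.96%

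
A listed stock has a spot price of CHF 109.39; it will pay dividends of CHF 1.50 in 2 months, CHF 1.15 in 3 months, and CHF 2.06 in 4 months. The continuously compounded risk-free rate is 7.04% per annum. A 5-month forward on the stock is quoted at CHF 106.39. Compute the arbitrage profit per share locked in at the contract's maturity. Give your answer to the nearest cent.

PV(dividends) I = 1.50·e^(−0.0704·2/12) + 1.15·e^(−0.0704·3/12) + 2.06·e^(−0.0704·4/12) = 4.6247
Fair forward F* = (S − I)·e^(rT) = (109.39 − 4.6247)·e^0.029333 = 104.7653 × 1.029767 = 107.8838
Market CHF 106.39 < fair 107.8838: forward underpriced → reverse cash-and-carry (short the stock, invest proceeds at r, pay the dividends, go long the forward).
Profit at T = |F_mkt − F*| = |106.39 − 107.8838| = CHF 1.49 per share

CHF 1.49 per share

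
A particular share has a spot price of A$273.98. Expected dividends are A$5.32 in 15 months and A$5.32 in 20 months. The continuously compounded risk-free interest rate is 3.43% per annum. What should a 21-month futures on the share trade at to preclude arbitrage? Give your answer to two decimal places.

A$280.18

PV(dividends) I = 5.32·e^(−0.0343·15/12) + 5.32·e^(−0.0343·20/12)
I = 5.0967 + 5.0244 = 10.1211
F = (S − I)·e^(rT) = (273.98 − 10.1211) · e^(0.0343·21/12)
= 263.8589 · e^0.060025 = 263.8589 × 1.061863 = A$280.18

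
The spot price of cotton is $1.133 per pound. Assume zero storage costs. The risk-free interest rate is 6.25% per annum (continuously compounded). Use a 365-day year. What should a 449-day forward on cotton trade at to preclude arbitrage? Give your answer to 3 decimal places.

F = S·e^(rT) = 1.133 · e^(0.0625 × 449/365) = 1.133 · e^0.076884
= 1.133 × 1.079917 = $1.224 per pound

$1.224 per pound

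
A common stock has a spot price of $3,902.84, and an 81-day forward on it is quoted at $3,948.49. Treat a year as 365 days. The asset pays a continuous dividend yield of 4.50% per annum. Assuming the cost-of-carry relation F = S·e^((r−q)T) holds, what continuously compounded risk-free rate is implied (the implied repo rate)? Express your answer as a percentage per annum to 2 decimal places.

9.74%

From F = S·e^((r−q)T): (r − q) = ln(F/S)/T
ln(3948.49/3902.84) = ln(1.011697) = 0.011629
(r − q) = 0.011629 / (81/365) = 0.052402
r = ln(F/S)/T + q = 0.052402 + 0.0450 = 0.097402
r = 9.74%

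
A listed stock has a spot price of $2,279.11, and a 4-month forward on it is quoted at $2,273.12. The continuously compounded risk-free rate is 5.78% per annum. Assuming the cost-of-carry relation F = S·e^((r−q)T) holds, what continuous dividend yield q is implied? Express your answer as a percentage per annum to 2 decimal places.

6.57%

From F = S·e^((r−q)T): (r − q) = ln(F/S)/T
ln(2273.12/2279.11) = ln(0.997372) = -0.002631
(r − q) = -0.002631 / (4/12) = -0.007893
q = r − ln(F/S)/T = 0.0578 + 0.007893 = 0.065693
q = 6.57%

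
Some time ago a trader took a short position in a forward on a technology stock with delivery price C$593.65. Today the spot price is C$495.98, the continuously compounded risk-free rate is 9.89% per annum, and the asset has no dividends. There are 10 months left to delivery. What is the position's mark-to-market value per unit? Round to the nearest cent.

C$50.71

Current fair forward for the remaining 10 months: F = S·e^(r·T), r = 0.0989
F = 495.98 · e^(0.0989 × 10/12) = 495.98 × 1.085908 = 538.5886
Value of long forward = (F − K)·e^(−rT) = (538.5886 − 593.65) · e^(−0.0989·10/12)
= -55.0614 × 0.920888 = -50.71
Short position value = −(long value) = C$50.71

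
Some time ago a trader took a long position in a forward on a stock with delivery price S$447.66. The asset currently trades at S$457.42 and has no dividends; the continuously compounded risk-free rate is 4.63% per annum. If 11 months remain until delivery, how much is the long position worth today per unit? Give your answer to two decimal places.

Current fair forward for the remaining 11 months: F = S·e^(r·T), r = 0.0463
F = 457.42 · e^(0.0463 × 11/12) = 457.42 × 1.043355 = 477.2514
Value of long forward = (F − K)·e^(−rT) = (477.2514 − 447.66) · e^(−0.0463·11/12)
= 29.5914 × 0.958446 = 28.36

S$28.36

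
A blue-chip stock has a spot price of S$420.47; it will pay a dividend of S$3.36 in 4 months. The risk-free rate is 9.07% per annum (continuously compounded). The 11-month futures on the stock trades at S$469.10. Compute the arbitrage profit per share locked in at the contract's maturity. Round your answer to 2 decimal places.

S$15.72 per share

PV(dividends) I = 3.36·e^(−0.0907·4/12) = 3.2599
Fair futures F* = (S − I)·e^(rT) = (420.47 − 3.2599)·e^0.083142 = 417.2101 × 1.086696 = 453.3805
Market S$469.10 > fair 453.3805: forward overpriced → cash-and-carry (borrow at r, buy the stock and collect the dividends, short the forward).
Profit at T = |F_mkt − F*| = |469.10 − 453.3805| = S$15.72 per share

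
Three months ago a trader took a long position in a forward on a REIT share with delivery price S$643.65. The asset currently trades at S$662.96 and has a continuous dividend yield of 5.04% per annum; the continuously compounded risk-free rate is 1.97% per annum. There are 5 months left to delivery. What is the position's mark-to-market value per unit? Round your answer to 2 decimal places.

S$10.79

Current fair forward for the remaining 5 months: F = S·e^((r − q)·T), (r − q) = 0.0197 − 0.0504 = -0.0307
F = 662.96 · e^(-0.0307 × 5/12) = 662.96 × 0.987290 = 654.5338
Value of long forward = (F − K)·e^(−rT) = (654.5338 − 643.65) · e^(−0.0197·5/12)
= 10.8838 × 0.991825 = 10.79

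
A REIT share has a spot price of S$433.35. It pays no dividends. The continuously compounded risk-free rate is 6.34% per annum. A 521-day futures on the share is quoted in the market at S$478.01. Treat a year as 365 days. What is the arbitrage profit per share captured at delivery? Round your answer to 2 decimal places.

Fair futures: F* = S·e^(carry·T), with carry = r = 0.0634
F* = 433.35 · e^(0.0634 × 521/365) = 433.35 · e^0.090497 = 433.35 × 1.094718 = S$474.3960
Market S$478.01 > fair S$474.3960: forward overpriced → cash-and-carry (buy spot, short the forward).
At maturity, profit = |F_mkt − F*| = |478.01 − 474.3960| = S$3.61 per share

S$3.61 per share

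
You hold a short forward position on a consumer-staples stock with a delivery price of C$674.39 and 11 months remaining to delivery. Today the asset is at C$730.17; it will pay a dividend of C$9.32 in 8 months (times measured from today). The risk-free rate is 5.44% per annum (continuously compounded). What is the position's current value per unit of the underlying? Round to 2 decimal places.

-C$79.60

PV(remaining dividends) I = 9.32·e^(−0.0544·8/12) = 8.9881
Current forward F = (S − I)·e^(rT) = (730.17 − 8.9881)·e^(0.0544·11/12) = 721.1819 × 1.051131 = 758.0567
Value (long) = (F − K)·e^(−rT) = (758.0567 − 674.39) × 0.951356 = 79.5968
Short position value = −(long value) = -C$79.60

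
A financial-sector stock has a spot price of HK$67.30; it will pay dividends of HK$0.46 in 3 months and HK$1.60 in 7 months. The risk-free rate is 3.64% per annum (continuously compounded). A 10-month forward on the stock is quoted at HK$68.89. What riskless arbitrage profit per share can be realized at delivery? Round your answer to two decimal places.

PV(dividends) I = 0.46·e^(−0.0364·3/12) + 1.60·e^(−0.0364·7/12) = 2.0222
Fair forward F* = (S − I)·e^(rT) = (67.30 − 2.0222)·e^0.030333 = 65.2778 × 1.030798 = 67.2882
Market HK$68.89 > fair 67.2882: forward overpriced → cash-and-carry (borrow at r, buy the stock and collect the dividends, short the forward).
Profit at T = |F_mkt − F*| = |68.89 − 67.2882| = HK$1.60 per share

HK$1.60 per share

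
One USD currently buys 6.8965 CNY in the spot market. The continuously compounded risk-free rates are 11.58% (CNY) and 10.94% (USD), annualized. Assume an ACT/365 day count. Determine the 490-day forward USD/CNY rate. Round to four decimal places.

6.9560

F = S·e^((r_CNY − r_USD)T) = 6.8965 · e^((0.1158 − 0.1094) × 490/365)
= 6.8965 · e^0.008592 = 6.8965 × 1.008629
F = 6.9560 CNY per USD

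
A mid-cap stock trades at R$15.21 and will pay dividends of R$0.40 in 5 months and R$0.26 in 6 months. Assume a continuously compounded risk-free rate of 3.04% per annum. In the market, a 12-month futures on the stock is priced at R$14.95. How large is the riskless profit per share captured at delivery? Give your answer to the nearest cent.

R$0.06 per share

PV(dividends) I = 0.40·e^(−0.0304·5/12) + 0.26·e^(−0.0304·6/12) = 0.6510
Fair futures F* = (S − I)·e^(rT) = (15.21 − 0.6510)·e^0.030400 = 14.5590 × 1.030867 = 15.0084
Market R$14.95 < fair 15.0084: forward underpriced → reverse cash-and-carry (short the stock, invest proceeds at r, pay the dividends, go long the forward).
Profit at T = |F_mkt − F*| = |14.95 − 15.0084| = R$0.06 per share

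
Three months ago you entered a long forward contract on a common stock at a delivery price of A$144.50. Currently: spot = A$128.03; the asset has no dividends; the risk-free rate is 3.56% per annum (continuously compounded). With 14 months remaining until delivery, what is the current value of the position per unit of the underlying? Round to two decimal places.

Current fair forward for the remaining 14 months: F = S·e^(r·T), r = 0.0356
F = 128.03 · e^(0.0356 × 14/12) = 128.03 × 1.042408 = 133.4595
Value of long forward = (F − K)·e^(−rT) = (133.4595 − 144.50) · e^(−0.0356·14/12)
= -11.0405 × 0.959317 = -10.59

-A$10.59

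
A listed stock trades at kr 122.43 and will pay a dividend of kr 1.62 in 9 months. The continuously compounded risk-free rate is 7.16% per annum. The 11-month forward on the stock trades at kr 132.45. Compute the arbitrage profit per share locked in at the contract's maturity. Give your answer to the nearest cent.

PV(dividends) I = 1.62·e^(−0.0716·9/12) = 1.5353
Fair forward F* = (S − I)·e^(rT) = (122.43 − 1.5353)·e^0.065633 = 120.8947 × 1.067835 = 129.0956
Market kr 132.45 > fair 129.0956: forward overpriced → cash-and-carry (borrow at r, buy the stock and collect the dividends, short the forward).
Profit at T = |F_mkt − F*| = |132.45 − 129.0956| = kr 3.35 per share

kr 3.35 per share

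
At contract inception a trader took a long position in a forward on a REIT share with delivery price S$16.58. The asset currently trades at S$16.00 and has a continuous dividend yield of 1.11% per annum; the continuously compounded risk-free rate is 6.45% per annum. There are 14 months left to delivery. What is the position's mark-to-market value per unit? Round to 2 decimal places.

S$0.42

Current fair forward for the remaining 14 months: F = S·e^((r − q)·T), (r − q) = 0.0645 − 0.0111 = 0.0534
F = 16.00 · e^(0.0534 × 14/12) = 16.00 × 1.064282 = 17.0285
Value of long forward = (F − K)·e^(−rT) = (17.0285 − 16.58) · e^(−0.0645·14/12)
= 0.4485 × 0.927512 = 0.42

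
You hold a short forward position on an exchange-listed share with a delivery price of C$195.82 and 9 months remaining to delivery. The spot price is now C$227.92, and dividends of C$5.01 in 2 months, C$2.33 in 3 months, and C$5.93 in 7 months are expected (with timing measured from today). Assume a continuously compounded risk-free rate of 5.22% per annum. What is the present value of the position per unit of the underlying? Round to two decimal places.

PV(remaining dividends) I = 5.01·e^(−0.0522·2/12) + 2.33·e^(−0.0522·3/12) + 5.93·e^(−0.0522·7/12) = 13.0185
Current forward F = (S − I)·e^(rT) = (227.92 − 13.0185)·e^(0.0522·9/12) = 214.9015 × 1.039926 = 223.4817
Value (long) = (F − K)·e^(−rT) = (223.4817 − 195.82) × 0.961606 = 26.5997
Short position value = −(long value) = -C$26.60

-C$26.60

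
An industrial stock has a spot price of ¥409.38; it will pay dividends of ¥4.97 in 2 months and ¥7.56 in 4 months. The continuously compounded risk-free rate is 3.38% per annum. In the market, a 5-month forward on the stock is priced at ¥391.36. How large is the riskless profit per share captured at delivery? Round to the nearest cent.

¥11.23 per share

PV(dividends) I = 4.97·e^(−0.0338·2/12) + 7.56·e^(−0.0338·4/12) = 12.4174
Fair forward F* = (S − I)·e^(rT) = (409.38 − 12.4174)·e^0.014083 = 396.9626 × 1.014183 = 402.5927
Market ¥391.36 < fair 402.5927: forward underpriced → reverse cash-and-carry (short the stock, invest proceeds at r, pay the dividends, go long the forward).
Profit at T = |F_mkt − F*| = |391.36 − 402.5927| = ¥11.23 per share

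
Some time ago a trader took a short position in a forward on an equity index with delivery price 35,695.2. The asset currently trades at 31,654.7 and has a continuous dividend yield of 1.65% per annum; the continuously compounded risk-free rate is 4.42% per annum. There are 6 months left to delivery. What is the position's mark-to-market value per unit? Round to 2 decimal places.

Current fair forward for the remaining 6 months: F = S·e^((r − q)·T), (r − q) = 0.0442 − 0.0165 = 0.0277
F = 31654.7 · e^(0.0277 × 6/12) = 31654.7 × 1.01394636 = 32096.1678
Value of long forward = (F − K)·e^(−rT) = (32096.1678 − 35695.2) · e^(−0.0442·6/12)
= -3599.0322 × 0.97814242 = -3520.37
Short position value = −(long value) = 3520.37

3520.37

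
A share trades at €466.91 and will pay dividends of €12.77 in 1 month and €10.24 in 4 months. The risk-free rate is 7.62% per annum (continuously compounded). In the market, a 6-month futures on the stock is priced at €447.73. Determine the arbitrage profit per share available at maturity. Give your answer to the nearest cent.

€13.76 per share

PV(dividends) I = 12.77·e^(−0.0762·1/12) + 10.24·e^(−0.0762·4/12) = 22.6723
Fair futures F* = (S − I)·e^(rT) = (466.91 − 22.6723)·e^0.038100 = 444.2377 × 1.038835 = 461.4897
Market €447.73 < fair 461.4897: forward underpriced → reverse cash-and-carry (short the stock, invest proceeds at r, pay the dividends, go long the forward).
Profit at T = |F_mkt − F*| = |447.73 − 461.4897| = €13.76 per share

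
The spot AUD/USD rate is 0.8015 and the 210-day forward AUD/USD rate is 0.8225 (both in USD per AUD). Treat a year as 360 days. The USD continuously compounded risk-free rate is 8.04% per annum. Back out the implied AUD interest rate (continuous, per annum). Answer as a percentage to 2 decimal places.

3.61%

F = S·e^((r_USD − r_AUD)T) ⇒ r_AUD = r_USD − ln(F/S)/T
ln(0.8225/0.8015) = 0.025864; /(210/360) = 0.044338
r_AUD = 0.0804 − 0.044338 = 0.036062
r_AUD = 3.61%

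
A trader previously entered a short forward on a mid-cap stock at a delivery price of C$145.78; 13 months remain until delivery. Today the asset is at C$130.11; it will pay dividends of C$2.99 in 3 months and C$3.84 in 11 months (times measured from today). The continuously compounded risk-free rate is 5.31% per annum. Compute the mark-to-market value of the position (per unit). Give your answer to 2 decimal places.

PV(remaining dividends) I = 2.99·e^(−0.0531·3/12) + 3.84·e^(−0.0531·11/12) = 6.6081
Current forward F = (S − I)·e^(rT) = (130.11 − 6.6081)·e^(0.0531·13/12) = 123.5019 × 1.059212 = 130.8147
Value (long) = (F − K)·e^(−rT) = (130.8147 − 145.78) × 0.944098 = -14.1287
Short position value = −(long value) = C$14.13

C$14.13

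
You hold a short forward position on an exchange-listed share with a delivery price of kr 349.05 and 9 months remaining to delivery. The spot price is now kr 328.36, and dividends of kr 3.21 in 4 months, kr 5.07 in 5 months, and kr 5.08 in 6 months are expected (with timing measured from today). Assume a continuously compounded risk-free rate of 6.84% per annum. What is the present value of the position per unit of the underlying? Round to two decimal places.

kr 16.21

PV(remaining dividends) I = 3.21·e^(−0.0684·4/12) + 5.07·e^(−0.0684·5/12) + 5.08·e^(−0.0684·6/12) = 12.9744
Current forward F = (S − I)·e^(rT) = (328.36 − 12.9744)·e^(0.0684·9/12) = 315.3856 × 1.052639 = 331.9872
Value (long) = (F − K)·e^(−rT) = (331.9872 − 349.05) × 0.949994 = -16.2096
Short position value = −(long value) = kr 16.21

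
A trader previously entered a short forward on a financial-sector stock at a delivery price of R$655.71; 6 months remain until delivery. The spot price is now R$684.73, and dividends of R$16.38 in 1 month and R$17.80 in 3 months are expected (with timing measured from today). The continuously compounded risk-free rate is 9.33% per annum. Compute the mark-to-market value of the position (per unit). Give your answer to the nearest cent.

-R$25.26

PV(remaining dividends) I = 16.38·e^(−0.0933·1/12) + 17.80·e^(−0.0933·3/12) = 33.6428
Current forward F = (S − I)·e^(rT) = (684.73 − 33.6428)·e^(0.0933·6/12) = 651.0872 × 1.047755 = 682.1799
Value (long) = (F − K)·e^(−rT) = (682.1799 − 655.71) × 0.954421 = 25.2634
Short position value = −(long value) = -R$25.26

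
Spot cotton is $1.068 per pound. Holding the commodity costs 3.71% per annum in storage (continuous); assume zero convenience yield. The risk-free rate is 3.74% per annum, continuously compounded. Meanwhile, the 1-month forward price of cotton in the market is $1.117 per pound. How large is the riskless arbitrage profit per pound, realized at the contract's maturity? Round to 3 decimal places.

$0.042 per pound

Fair forward: F* = S·e^(carry·T), with carry = (r + u) = 0.0374 + 0.0371 = 0.0745
F* = 1.068 · e^(0.0745 × 1/12) = 1.068 · e^0.006208 = 1.068 × 1.006227 = $1.0747
Market $1.117 > fair $1.0747: forward overpriced → cash-and-carry (buy spot, short the forward).
At maturity, profit = |F_mkt − F*| = |1.117 − 1.0747| = $0.042 per pound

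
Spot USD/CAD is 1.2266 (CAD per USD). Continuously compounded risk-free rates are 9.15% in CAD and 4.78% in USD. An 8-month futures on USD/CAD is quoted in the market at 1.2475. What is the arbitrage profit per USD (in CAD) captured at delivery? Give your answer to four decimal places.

Fair futures: F* = S·e^(carry·T), with carry = (r_CAD − r_USD) = 0.0915 − 0.0478 = 0.0437
F* = 1.2266 · e^(0.0437 × 8/12) = 1.2266 · e^0.029133 = 1.2266 × 1.029562 = 1.2629
Market 1.2475 < fair 1.2629: forward underpriced → reverse cash-and-carry (short spot, go long the forward).
At maturity, profit = |F_mkt − F*| = |1.2475 − 1.2629| = 0.0154 per USD (in CAD)

0.0154 per USD (in CAD)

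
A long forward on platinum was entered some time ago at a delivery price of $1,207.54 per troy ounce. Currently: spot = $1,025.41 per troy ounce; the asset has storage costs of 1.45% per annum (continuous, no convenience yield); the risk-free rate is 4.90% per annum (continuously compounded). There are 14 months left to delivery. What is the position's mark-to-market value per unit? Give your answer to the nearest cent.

-$97.54 per troy ounce

Current fair forward for the remaining 14 months: F = S·e^((r + u)·T), (r + u) = 0.0490 + 0.0145 = 0.0635
F = 1025.41 · e^(0.0635 × 14/12) = 1025.41 × 1.07689654 = 1104.2605
Value of long forward = (F − K)·e^(−rT) = (1104.2605 − 1207.54) · e^(−0.0490·14/12)
= -103.2795 × 0.94443665 = -97.54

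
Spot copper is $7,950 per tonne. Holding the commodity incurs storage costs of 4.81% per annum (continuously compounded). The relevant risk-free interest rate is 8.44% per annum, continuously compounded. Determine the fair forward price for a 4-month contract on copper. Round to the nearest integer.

Net carry = r + u − y = 0.0844 + 0.0481 − 0.0000 = 0.1325
F = S·e^((r+u−y)T) = 7950 · e^(0.1325 × 4/12) = 7950 · e^0.044167
= 7950 × 1.045157 = $8,309 per tonne

$8,309 per tonne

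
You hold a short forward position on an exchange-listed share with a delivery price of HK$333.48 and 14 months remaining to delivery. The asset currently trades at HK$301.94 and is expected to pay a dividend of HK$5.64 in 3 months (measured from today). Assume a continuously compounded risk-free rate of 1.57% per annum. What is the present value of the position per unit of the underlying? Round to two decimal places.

PV(remaining dividends) I = 5.64·e^(−0.0157·3/12) = 5.6179
Current forward F = (S − I)·e^(rT) = (301.94 − 5.6179)·e^(0.0157·14/12) = 296.3221 × 1.018485 = 301.7996
Value (long) = (F − K)·e^(−rT) = (301.7996 − 333.48) × 0.981850 = -31.1054
Short position value = −(long value) = HK$31.11

HK$31.11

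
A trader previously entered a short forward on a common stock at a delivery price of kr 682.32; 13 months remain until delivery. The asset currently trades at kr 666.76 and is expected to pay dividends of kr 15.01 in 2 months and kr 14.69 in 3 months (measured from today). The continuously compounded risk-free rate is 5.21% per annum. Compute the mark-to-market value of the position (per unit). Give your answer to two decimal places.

kr 7.50

PV(remaining dividends) I = 15.01·e^(−0.0521·2/12) + 14.69·e^(−0.0521·3/12) = 29.3801
Current forward F = (S − I)·e^(rT) = (666.76 − 29.3801)·e^(0.0521·13/12) = 637.3799 × 1.058065 = 674.3894
Value (long) = (F − K)·e^(−rT) = (674.3894 − 682.32) × 0.945122 = -7.4954
Short position value = −(long value) = kr 7.50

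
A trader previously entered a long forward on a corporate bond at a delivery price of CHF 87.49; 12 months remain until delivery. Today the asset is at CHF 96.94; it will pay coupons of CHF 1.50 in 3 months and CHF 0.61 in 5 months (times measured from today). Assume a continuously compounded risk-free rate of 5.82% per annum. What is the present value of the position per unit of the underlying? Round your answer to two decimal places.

PV(remaining coupons) I = 1.50·e^(−0.0582·3/12) + 0.61·e^(−0.0582·5/12) = 2.0737
Current forward F = (S − I)·e^(rT) = (96.94 − 2.0737)·e^(0.0582·12/12) = 94.8663 × 1.059927 = 100.5514
Value (long) = (F − K)·e^(−rT) = (100.5514 − 87.49) × 0.943461 = 12.3229
Value = CHF 12.32

CHF 12.32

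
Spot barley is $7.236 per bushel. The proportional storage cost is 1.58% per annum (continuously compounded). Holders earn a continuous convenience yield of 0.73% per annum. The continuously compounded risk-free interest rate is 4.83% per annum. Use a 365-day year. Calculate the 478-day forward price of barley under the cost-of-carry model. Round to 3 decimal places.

$7.795 per bushel

Net carry = r + u − y = 0.0483 + 0.0158 − 0.0073 = 0.0568
F = S·e^((r+u−y)T) = 7.236 · e^(0.0568 × 478/365) = 7.236 · e^0.074385
= 7.236 × 1.077221 = $7.795 per bushel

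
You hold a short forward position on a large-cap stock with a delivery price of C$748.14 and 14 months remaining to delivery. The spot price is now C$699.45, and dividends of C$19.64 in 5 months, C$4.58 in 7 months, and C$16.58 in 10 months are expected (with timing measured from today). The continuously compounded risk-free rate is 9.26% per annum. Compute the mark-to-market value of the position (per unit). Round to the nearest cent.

PV(remaining dividends) I = 19.64·e^(−0.0926·5/12) + 4.58·e^(−0.0926·7/12) + 16.58·e^(−0.0926·10/12) = 38.5845
Current forward F = (S − I)·e^(rT) = (699.45 − 38.5845)·e^(0.0926·14/12) = 660.8655 × 1.114085 = 736.2603
Value (long) = (F − K)·e^(−rT) = (736.2603 − 748.14) × 0.897598 = -10.6632
Short position value = −(long value) = C$10.66

C$10.66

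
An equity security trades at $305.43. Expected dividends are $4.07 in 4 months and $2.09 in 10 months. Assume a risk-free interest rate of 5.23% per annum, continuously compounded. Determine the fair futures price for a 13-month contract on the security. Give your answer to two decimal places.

$316.88

PV(dividends) I = 4.07·e^(−0.0523·4/12) + 2.09·e^(−0.0523·10/12)
I = 3.9997 + 2.0009 = 6.0006
F = (S − I)·e^(rT) = (305.43 − 6.0006) · e^(0.0523·13/12)
= 299.4294 · e^0.056658 = 299.4294 × 1.058294 = $316.88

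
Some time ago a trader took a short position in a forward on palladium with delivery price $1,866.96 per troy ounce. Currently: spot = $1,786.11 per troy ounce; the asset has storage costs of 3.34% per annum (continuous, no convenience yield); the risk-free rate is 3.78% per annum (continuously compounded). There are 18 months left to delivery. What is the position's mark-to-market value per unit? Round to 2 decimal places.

-$113.83 per troy ounce

Current fair forward for the remaining 18 months: F = S·e^((r + u)·T), (r + u) = 0.0378 + 0.0334 = 0.0712
F = 1786.11 · e^(0.0712 × 18/12) = 1786.11 × 1.11271169 = 1987.4255
Value of long forward = (F − K)·e^(−rT) = (1987.4255 − 1866.96) · e^(−0.0378·18/12)
= 120.4655 × 0.94487749 = 113.83
Short position value = −(long value) = -$113.83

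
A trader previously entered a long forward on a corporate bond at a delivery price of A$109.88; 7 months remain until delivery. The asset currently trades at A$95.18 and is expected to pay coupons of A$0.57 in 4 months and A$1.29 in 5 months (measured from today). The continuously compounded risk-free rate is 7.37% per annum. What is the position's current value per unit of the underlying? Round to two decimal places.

PV(remaining coupons) I = 0.57·e^(−0.0737·4/12) + 1.29·e^(−0.0737·5/12) = 1.8072
Current forward F = (S − I)·e^(rT) = (95.18 − 1.8072)·e^(0.0737·7/12) = 93.3728 × 1.043929 = 97.4746
Value (long) = (F − K)·e^(−rT) = (97.4746 − 109.88) × 0.957919 = -11.8834
Value = -A$11.88

-A$11.88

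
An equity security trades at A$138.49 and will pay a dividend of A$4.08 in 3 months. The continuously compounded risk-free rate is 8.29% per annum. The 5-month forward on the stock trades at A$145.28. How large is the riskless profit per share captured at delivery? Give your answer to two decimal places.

PV(dividends) I = 4.08·e^(−0.0829·3/12) = 3.9963
Fair forward F* = (S − I)·e^(rT) = (138.49 − 3.9963)·e^0.034542 = 134.4937 × 1.035146 = 139.2206
Market A$145.28 > fair 139.2206: forward overpriced → cash-and-carry (borrow at r, buy the stock and collect the dividends, short the forward).
Profit at T = |F_mkt − F*| = |145.28 − 139.2206| = A$6.06 per share

A$6.06 per share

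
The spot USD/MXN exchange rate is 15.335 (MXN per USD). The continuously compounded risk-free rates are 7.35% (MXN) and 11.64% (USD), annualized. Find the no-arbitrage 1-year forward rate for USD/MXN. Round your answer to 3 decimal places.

14.691

F = S·e^((r_MXN − r_USD)T) = 15.335 · e^((0.0735 − 0.1164) × 12/12)
= 15.335 · e^-0.042900 = 15.335 × 0.958007
F = 14.691 MXN per USD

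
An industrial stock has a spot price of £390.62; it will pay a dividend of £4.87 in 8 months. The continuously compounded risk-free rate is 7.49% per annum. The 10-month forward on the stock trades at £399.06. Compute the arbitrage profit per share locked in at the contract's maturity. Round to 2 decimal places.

£11.79 per share

PV(dividends) I = 4.87·e^(−0.0749·8/12) = 4.6328
Fair forward F* = (S − I)·e^(rT) = (390.62 − 4.6328)·e^0.062417 = 385.9872 × 1.064406 = 410.8471
Market £399.06 < fair 410.8471: forward underpriced → reverse cash-and-carry (short the stock, invest proceeds at r, pay the dividends, go long the forward).
Profit at T = |F_mkt − F*| = |399.06 − 410.8471| = £11.79 per share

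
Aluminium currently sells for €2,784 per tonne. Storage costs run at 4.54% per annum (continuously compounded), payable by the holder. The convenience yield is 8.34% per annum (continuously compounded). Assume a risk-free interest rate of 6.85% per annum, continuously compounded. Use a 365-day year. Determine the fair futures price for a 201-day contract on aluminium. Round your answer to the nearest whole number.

Net carry = r + u − y = 0.0685 + 0.0454 − 0.0834 = 0.0305
F = S·e^((r+u−y)T) = 2784 · e^(0.0305 × 201/365) = 2784 · e^0.016796
= 2784 × 1.016938 = €2,831 per tonne

€2,831 per tonne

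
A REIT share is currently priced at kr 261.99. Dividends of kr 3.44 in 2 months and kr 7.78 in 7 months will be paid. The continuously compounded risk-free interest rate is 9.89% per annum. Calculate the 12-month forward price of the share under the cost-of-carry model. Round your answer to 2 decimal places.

PV(dividends) I = 3.44·e^(−0.0989·2/12) + 7.78·e^(−0.0989·7/12)
I = 3.3838 + 7.3439 = 10.7277
F = (S − I)·e^(rT) = (261.99 − 10.7277) · e^(0.0989·12/12)
= 251.2623 · e^0.098900 = 251.2623 × 1.103956 = kr 277.38

kr 277.38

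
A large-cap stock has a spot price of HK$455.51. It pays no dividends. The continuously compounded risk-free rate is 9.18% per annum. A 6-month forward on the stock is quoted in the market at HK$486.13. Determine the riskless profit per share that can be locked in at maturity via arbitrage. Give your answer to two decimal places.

HK$9.22 per share

Fair forward: F* = S·e^(carry·T), with carry = r = 0.0918
F* = 455.51 · e^(0.0918 × 6/12) = 455.51 · e^0.045900 = 455.51 × 1.046970 = HK$476.9053
Market HK$486.13 > fair HK$476.9053: forward overpriced → cash-and-carry (buy spot, short the forward).
At maturity, profit = |F_mkt − F*| = |486.13 − 476.9053| = HK$9.22 per share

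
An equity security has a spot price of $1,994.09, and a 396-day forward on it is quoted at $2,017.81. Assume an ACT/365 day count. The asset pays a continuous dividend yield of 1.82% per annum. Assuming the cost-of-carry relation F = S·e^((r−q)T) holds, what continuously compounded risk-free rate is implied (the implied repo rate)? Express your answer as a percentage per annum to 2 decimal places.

2.91%

From F = S·e^((r−q)T): (r − q) = ln(F/S)/T
ln(2017.81/1994.09) = ln(1.011895) = 0.011825
(r − q) = 0.011825 / (396/365) = 0.010899
r = ln(F/S)/T + q = 0.010899 + 0.0182 = 0.029099
r = 2.91%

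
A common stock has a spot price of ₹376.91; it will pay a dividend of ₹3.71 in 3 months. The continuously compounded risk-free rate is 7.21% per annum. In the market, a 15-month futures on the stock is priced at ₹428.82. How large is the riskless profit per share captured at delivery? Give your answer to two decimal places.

₹20.35 per share

PV(dividends) I = 3.71·e^(−0.0721·3/12) = 3.6437
Fair futures F* = (S − I)·e^(rT) = (376.91 − 3.6437)·e^0.090125 = 373.2663 × 1.094311 = 408.4694
Market ₹428.82 > fair 408.4694: forward overpriced → cash-and-carry (borrow at r, buy the stock and collect the dividends, short the forward).
Profit at T = |F_mkt − F*| = |428.82 − 408.4694| = ₹20.35 per share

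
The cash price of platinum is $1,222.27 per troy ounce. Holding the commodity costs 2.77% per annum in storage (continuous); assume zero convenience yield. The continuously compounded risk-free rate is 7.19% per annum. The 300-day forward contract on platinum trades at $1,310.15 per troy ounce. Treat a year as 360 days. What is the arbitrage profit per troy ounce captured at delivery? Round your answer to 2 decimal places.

$17.90 per troy ounce

Fair forward: F* = S·e^(carry·T), with carry = (r + u) = 0.0719 + 0.0277 = 0.0996
F* = 1222.27 · e^(0.0996 × 300/360) = 1222.27 · e^0.08300000 = 1222.27 × 1.08654181 = $1328.0475
Market $1310.15 < fair $1328.0475: forward underpriced → reverse cash-and-carry (short spot, go long the forward).
At maturity, profit = |F_mkt − F*| = |1310.15 − 1328.0475| = $17.90 per troy ounce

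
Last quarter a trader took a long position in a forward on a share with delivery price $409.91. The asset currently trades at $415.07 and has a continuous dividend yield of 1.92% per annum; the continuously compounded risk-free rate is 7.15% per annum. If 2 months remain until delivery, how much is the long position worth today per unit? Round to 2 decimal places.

Current fair forward for the remaining 2 months: F = S·e^((r − q)·T), (r − q) = 0.0715 − 0.0192 = 0.0523
F = 415.07 · e^(0.0523 × 2/12) = 415.07 × 1.008755 = 418.7039
Value of long forward = (F − K)·e^(−rT) = (418.7039 − 409.91) · e^(−0.0715·2/12)
= 8.7939 × 0.988154 = 8.69

$8.69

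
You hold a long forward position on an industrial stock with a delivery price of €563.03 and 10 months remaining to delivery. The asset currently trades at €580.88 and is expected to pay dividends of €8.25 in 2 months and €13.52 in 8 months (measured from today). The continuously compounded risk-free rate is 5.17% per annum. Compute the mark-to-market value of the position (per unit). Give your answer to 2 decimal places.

PV(remaining dividends) I = 8.25·e^(−0.0517·2/12) + 13.52·e^(−0.0517·8/12) = 21.2412
Current forward F = (S − I)·e^(rT) = (580.88 − 21.2412)·e^(0.0517·10/12) = 559.6388 × 1.044025 = 584.2769
Value (long) = (F − K)·e^(−rT) = (584.2769 − 563.03) × 0.957832 = 20.3510
Value = €20.35

€20.35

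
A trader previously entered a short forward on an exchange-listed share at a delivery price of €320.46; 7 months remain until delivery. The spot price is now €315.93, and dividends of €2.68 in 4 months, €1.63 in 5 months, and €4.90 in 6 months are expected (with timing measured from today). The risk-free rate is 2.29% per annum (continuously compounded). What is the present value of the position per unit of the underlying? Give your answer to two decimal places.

€9.40

PV(remaining dividends) I = 2.68·e^(−0.0229·4/12) + 1.63·e^(−0.0229·5/12) + 4.90·e^(−0.0229·6/12) = 9.1184
Current forward F = (S − I)·e^(rT) = (315.93 − 9.1184)·e^(0.0229·7/12) = 306.8116 × 1.013448 = 310.9376
Value (long) = (F − K)·e^(−rT) = (310.9376 − 320.46) × 0.986730 = -9.3960
Short position value = −(long value) = €9.40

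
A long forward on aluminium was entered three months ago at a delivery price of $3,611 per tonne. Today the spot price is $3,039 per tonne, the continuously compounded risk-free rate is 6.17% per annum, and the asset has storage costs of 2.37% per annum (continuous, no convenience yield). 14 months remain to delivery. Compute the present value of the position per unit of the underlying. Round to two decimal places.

Current fair forward for the remaining 14 months: F = S·e^((r + u)·T), (r + u) = 0.0617 + 0.0237 = 0.0854
F = 3039 · e^(0.0854 × 14/12) = 3039 × 1.10476576 = 3357.3831
Value of long forward = (F − K)·e^(−rT) = (3357.3831 − 3611) · e^(−0.0617·14/12)
= -253.6169 × 0.93054640 = -236.00

-$236.00 per tonne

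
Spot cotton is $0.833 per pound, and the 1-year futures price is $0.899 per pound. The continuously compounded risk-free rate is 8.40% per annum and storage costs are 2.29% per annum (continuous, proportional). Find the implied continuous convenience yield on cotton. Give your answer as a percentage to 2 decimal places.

F = S·e^((r+u−y)T) ⇒ (r+u−y) = ln(F/S)/T
ln(0.899/0.833) = 0.076249; /T ⇒ 0.076249
y = r + u − ln(F/S)/T = 0.0840 + 0.0229 − 0.076249 = 0.030651
y = 3.07%

3.07%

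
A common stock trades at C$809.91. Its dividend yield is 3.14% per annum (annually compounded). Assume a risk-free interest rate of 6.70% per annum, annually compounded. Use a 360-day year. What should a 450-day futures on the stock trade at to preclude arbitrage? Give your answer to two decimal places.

C$845.00

F = S · (1+r)^T / (1+q)^T
= 809.91 × 1.084440 / 1.039403 = 809.91 × 1.043330
F = C$845.00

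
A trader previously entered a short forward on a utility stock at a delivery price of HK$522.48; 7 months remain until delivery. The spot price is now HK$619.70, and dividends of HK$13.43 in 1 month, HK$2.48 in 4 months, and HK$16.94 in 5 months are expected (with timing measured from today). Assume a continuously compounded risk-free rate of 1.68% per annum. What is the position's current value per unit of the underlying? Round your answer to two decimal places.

-HK$69.62

PV(remaining dividends) I = 13.43·e^(−0.0168·1/12) + 2.48·e^(−0.0168·4/12) + 16.94·e^(−0.0168·5/12) = 32.6992
Current forward F = (S − I)·e^(rT) = (619.70 − 32.6992)·e^(0.0168·7/12) = 587.0008 × 1.009848 = 592.7816
Value (long) = (F − K)·e^(−rT) = (592.7816 − 522.48) × 0.990248 = 69.6160
Short position value = −(long value) = -HK$69.62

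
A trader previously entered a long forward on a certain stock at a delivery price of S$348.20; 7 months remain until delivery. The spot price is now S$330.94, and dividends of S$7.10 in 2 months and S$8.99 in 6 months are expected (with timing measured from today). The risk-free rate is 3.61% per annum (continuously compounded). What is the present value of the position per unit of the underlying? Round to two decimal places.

-S$25.89

PV(remaining dividends) I = 7.10·e^(−0.0361·2/12) + 8.99·e^(−0.0361·6/12) = 15.8866
Current forward F = (S − I)·e^(rT) = (330.94 − 15.8866)·e^(0.0361·7/12) = 315.0534 × 1.021282 = 321.7584
Value (long) = (F − K)·e^(−rT) = (321.7584 − 348.20) × 0.979162 = -25.8906
Value = -S$25.89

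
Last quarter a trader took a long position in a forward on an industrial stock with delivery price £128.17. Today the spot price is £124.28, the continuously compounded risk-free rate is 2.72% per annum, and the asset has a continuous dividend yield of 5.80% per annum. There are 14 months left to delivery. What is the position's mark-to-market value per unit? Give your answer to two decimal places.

Current fair forward for the remaining 14 months: F = S·e^((r − q)·T), (r − q) = 0.0272 − 0.0580 = -0.0308
F = 124.28 · e^(-0.0308 × 14/12) = 124.28 × 0.964705 = 119.8935
Value of long forward = (F − K)·e^(−rT) = (119.8935 − 128.17) · e^(−0.0272·14/12)
= -8.2765 × 0.968765 = -8.02

-£8.02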